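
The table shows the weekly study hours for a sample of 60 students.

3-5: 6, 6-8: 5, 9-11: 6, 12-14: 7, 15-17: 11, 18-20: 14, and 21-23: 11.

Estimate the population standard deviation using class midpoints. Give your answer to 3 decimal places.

5.770

Midpoints: 4, 7, 10, 13, 16, 19, 22
n = 60, Σfm = 894, mean = 14.9000
Σfm² = 15318
Σf(m − x̄)² = Σfm² − (Σfm)²/n = 15318 − 894²/60 = 1997.4000
Population variance = 1997.4000 / 60 = 33.2900
Standard deviation = √33.2900 = 5.7697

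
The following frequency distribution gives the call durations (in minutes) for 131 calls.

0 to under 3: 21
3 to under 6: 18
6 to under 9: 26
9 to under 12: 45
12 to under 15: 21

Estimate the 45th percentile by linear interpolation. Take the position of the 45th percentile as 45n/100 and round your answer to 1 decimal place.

8.3

Cumulative frequencies: 21, 39, 65, 110, 131
n = 131; position = 45n/100 = 58.95.
This falls in the class 6 to under 9: L = 6, F = 39, f = 26, h = 3.
45th percentile ≈ 6 + ((58.95 − 39) / 26) × 3 = 8.3019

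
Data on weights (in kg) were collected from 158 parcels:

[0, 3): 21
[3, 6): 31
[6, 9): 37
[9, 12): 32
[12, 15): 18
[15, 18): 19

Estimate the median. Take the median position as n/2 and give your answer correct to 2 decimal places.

8.19

Cumulative frequencies: 21, 52, 89, 121, 139, 158
n = 158; position = n/2 = 79.
This falls in the class [6, 9): L = 6, F = 52, f = 37, h = 3.
Median ≈ 6 + ((79 − 52) / 37) × 3 = 8.1892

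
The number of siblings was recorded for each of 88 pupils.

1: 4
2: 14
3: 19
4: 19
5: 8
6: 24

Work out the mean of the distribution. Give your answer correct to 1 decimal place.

Values: 1, 2, 3, 4, 5, 6
Σfx = 4×1 + 14×2 + 19×3 + 19×4 + 8×5 + 24×6 = 349
n = Σf = 88
Mean = 349 / 88 = 3.9659

4.0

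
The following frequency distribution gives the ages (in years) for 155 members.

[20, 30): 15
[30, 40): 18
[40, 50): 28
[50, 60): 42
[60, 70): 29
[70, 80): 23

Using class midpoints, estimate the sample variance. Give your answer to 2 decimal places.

226.33

Midpoints: 25, 35, 45, 55, 65, 75
n = 155, Σfm = 8185, mean = 52.8065
Σfm² = 467075
Σf(m − x̄)² = Σfm² − (Σfm)²/n = 467075 − 8185²/155 = 34854.1935
Sample variance = 34854.1935 / 154 = 226.3259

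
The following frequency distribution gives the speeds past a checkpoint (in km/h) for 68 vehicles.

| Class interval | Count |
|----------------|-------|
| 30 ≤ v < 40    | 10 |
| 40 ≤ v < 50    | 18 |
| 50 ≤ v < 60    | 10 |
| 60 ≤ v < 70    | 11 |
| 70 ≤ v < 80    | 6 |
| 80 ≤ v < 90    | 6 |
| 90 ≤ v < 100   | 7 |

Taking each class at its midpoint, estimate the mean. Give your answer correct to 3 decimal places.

Midpoints: 35, 45, 55, 65, 75, 85, 95
Σfm = 10×35 + 18×45 + 10×55 + 11×65 + 6×75 + 6×85 + 7×95 = 4050
n = Σf = 68
Mean = 4050 / 68 = 59.5588

59.559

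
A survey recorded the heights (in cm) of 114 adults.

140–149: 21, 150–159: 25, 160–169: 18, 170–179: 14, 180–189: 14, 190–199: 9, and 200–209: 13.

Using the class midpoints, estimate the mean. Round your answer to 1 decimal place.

169.2

Midpoints: 144.5, 154.5, 164.5, 174.5, 184.5, 194.5, 204.5
Σfm = 21×144.5 + 25×154.5 + 18×164.5 + 14×174.5 + 14×184.5 + 9×194.5 + 13×204.5 = 19293
n = Σf = 114
Mean = 19293 / 114 = 169.2368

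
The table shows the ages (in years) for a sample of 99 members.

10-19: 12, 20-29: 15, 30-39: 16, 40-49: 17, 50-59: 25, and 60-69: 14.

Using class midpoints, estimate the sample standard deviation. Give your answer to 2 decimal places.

16.18

Midpoints: 14.5, 24.5, 34.5, 44.5, 54.5, 64.5
n = 99, Σfm = 4115.5, mean = 41.5707
Σfm² = 196734.75
Σf(m − x̄)² = Σfm² − (Σfm)²/n = 196734.75 − 4115.5²/99 = 25650.5051
Sample variance = 25650.5051 / 98 = 261.7398
Standard deviation = √261.7398 = 16.1784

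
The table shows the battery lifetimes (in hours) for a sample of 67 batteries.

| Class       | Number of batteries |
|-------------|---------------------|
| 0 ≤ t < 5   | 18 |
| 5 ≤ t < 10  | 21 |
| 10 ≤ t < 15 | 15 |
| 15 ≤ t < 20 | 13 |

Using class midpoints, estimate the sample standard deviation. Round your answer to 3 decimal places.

5.404

Midpoints: 2.5, 7.5, 12.5, 17.5
n = 67, Σfm = 617.5, mean = 9.2164
Σfm² = 7618.75
Σf(m − x̄)² = Σfm² − (Σfm)²/n = 7618.75 − 617.5²/67 = 1927.6119
Sample variance = 1927.6119 / 66 = 29.2062
Standard deviation = √29.2062 = 5.4043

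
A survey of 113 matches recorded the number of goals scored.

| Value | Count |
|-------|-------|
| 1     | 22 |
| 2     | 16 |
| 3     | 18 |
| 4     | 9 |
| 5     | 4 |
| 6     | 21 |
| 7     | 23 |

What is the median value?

4

Cumulative frequencies: 22, 38, 56, 65, 69, 90, 113
n = 113, so the median is the value in position (n+1)/2 = 57.
Position 57 falls at value 4.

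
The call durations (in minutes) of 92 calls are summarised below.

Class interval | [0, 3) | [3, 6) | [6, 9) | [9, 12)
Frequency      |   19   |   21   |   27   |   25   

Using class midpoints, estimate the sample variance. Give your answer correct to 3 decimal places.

Midpoints: 1.5, 4.5, 7.5, 10.5
n = 92, Σfm = 588, mean = 6.3913
Σfm² = 4743
Σf(m − x̄)² = Σfm² − (Σfm)²/n = 4743 − 588²/92 = 984.9130
Sample variance = 984.9130 / 91 = 10.8232

10.823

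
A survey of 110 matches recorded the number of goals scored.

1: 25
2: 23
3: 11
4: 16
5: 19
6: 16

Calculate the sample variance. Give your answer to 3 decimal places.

Values: 1, 2, 3, 4, 5, 6
n = 110, Σfx = 359, mean = 3.2636
Σfx² = 1523
Σf(x − x̄)² = Σfx² − (Σfx)²/n = 1523 − 359²/110 = 351.3545
Sample variance = 351.3545 / 109 = 3.2234

3.223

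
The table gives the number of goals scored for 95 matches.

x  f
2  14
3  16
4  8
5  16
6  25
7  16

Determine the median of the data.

5

Cumulative frequencies: 14, 30, 38, 54, 79, 95
n = 95, so the median is the value in position (n+1)/2 = 48.
Position 48 falls at value 5.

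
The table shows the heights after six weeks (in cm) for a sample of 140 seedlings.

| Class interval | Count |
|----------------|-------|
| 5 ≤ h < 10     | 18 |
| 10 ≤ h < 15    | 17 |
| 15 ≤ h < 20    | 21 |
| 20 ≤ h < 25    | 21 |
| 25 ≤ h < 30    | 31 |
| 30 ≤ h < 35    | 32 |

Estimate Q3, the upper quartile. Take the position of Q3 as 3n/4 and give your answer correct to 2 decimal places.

Cumulative frequencies: 18, 35, 56, 77, 108, 140
n = 140; position = 3n/4 = 105.
This falls in the class 25 ≤ h < 30: L = 25, F = 77, f = 31, h = 5.
Upper quartile ≈ 25 + ((105 − 77) / 31) × 5 = 29.5161

29.52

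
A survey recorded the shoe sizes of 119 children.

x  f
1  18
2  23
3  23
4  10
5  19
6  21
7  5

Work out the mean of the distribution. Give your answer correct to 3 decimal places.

Values: 1, 2, 3, 4, 5, 6, 7
Σfx = 18×1 + 23×2 + 23×3 + 10×4 + 19×5 + 21×6 + 5×7 = 429
n = Σf = 119
Mean = 429 / 119 = 3.6050

3.605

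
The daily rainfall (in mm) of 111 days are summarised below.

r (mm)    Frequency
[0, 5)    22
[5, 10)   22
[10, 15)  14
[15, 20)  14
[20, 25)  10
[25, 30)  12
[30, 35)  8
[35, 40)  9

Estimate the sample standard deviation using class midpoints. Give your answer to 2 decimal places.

11.34

Midpoints: 2.5, 7.5, 12.5, 17.5, 22.5, 27.5, 32.5, 37.5
n = 111, Σfm = 1792.5, mean = 16.1486
Σfm² = 43093.75
Σf(m − x̄)² = Σfm² − (Σfm)²/n = 43093.75 − 1792.5²/111 = 14147.2973
Sample variance = 14147.2973 / 110 = 128.6118
Standard deviation = √128.6118 = 11.3407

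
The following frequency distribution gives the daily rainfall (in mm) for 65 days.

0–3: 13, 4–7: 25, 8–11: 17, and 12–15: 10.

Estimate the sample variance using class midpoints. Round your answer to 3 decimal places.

Midpoints: 1.5, 5.5, 9.5, 13.5
n = 65, Σfm = 453.5, mean = 6.9769
Σfm² = 4142.25
Σf(m − x̄)² = Σfm² − (Σfm)²/n = 4142.25 − 453.5²/65 = 978.2154
Sample variance = 978.2154 / 64 = 15.2846

15.285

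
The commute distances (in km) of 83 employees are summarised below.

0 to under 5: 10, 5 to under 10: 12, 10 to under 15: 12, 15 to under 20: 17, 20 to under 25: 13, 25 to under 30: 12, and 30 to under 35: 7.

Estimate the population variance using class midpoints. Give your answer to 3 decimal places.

82.298

Midpoints: 2.5, 7.5, 12.5, 17.5, 22.5, 27.5, 32.5
n = 83, Σfm = 1412.5, mean = 17.0181
Σfm² = 30868.75
Σf(m − x̄)² = Σfm² − (Σfm)²/n = 30868.75 − 1412.5²/83 = 6830.7229
Population variance = 6830.7229 / 83 = 82.2979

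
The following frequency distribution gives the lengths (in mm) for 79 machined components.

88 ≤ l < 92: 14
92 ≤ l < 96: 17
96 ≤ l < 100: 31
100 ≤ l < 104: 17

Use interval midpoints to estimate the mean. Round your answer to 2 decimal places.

Midpoints: 90, 94, 98, 102
Σfm = 14×90 + 17×94 + 31×98 + 17×102 = 7630
n = Σf = 79
Mean = 7630 / 79 = 96.5823

96.58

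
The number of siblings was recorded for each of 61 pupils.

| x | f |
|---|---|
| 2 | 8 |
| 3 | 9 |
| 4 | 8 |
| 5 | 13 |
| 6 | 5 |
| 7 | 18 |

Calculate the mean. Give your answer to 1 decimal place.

Values: 2, 3, 4, 5, 6, 7
Σfx = 8×2 + 9×3 + 8×4 + 13×5 + 5×6 + 18×7 = 296
n = Σf = 61
Mean = 296 / 61 = 4.8525

4.9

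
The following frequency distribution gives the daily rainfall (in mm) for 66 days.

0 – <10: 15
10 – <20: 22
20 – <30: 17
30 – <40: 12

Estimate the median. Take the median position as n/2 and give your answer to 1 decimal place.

18.2

Cumulative frequencies: 15, 37, 54, 66
n = 66; position = n/2 = 33.
This falls in the class 10 – <20: L = 10, F = 15, f = 22, h = 10.
Median ≈ 10 + ((33 − 15) / 22) × 10 = 18.1818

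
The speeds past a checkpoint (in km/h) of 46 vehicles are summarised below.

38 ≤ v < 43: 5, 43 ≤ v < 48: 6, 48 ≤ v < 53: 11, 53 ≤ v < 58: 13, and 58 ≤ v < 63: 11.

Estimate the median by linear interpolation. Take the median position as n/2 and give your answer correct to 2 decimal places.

53.38

Cumulative frequencies: 5, 11, 22, 35, 46
n = 46; position = n/2 = 23.
This falls in the class 53 ≤ v < 58: L = 53, F = 22, f = 13, h = 5.
Median ≈ 53 + ((23 − 22) / 13) × 5 = 53.3846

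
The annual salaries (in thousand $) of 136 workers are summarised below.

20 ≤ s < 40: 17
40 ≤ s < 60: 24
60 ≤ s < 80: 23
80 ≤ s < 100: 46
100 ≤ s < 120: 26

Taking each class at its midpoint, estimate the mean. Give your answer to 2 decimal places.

75.88

Midpoints: 30, 50, 70, 90, 110
Σfm = 17×30 + 24×50 + 23×70 + 46×90 + 26×110 = 10320
n = Σf = 136
Mean = 10320 / 136 = 75.8824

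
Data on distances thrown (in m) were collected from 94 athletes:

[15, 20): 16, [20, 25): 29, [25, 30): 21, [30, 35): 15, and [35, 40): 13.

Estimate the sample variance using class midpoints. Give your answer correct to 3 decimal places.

41.867

Midpoints: 17.5, 22.5, 27.5, 32.5, 37.5
n = 94, Σfm = 2485, mean = 26.4362
Σfm² = 69587.5
Σf(m − x̄)² = Σfm² − (Σfm)²/n = 69587.5 − 2485²/94 = 3893.6170
Sample variance = 3893.6170 / 93 = 41.8668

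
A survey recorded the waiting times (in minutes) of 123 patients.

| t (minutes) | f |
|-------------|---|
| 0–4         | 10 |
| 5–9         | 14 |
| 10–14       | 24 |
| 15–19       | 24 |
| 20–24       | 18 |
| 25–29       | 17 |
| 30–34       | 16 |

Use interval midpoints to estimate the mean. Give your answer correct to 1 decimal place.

Midpoints: 2, 7, 12, 17, 22, 27, 32
Σfm = 10×2 + 14×7 + 24×12 + 24×17 + 18×22 + 17×27 + 16×32 = 2181
n = Σf = 123
Mean = 2181 / 123 = 17.7317

17.7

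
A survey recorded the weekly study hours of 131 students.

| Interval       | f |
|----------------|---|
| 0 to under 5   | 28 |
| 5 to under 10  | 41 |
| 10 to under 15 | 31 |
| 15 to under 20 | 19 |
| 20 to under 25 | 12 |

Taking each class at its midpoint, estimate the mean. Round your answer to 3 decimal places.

Midpoints: 2.5, 7.5, 12.5, 17.5, 22.5
Σfm = 28×2.5 + 41×7.5 + 31×12.5 + 19×17.5 + 12×22.5 = 1367.5
n = Σf = 131
Mean = 1367.5 / 131 = 10.4389

10.439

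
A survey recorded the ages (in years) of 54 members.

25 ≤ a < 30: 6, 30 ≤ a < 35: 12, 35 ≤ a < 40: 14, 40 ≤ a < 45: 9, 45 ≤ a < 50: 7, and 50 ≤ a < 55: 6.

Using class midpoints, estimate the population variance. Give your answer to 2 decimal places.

56.32

Midpoints: 27.5, 32.5, 37.5, 42.5, 47.5, 52.5
n = 54, Σfm = 2110, mean = 39.0741
Σfm² = 85487.5
Σf(m − x̄)² = Σfm² − (Σfm)²/n = 85487.5 − 2110²/54 = 3041.2037
Population variance = 3041.2037 / 54 = 56.3186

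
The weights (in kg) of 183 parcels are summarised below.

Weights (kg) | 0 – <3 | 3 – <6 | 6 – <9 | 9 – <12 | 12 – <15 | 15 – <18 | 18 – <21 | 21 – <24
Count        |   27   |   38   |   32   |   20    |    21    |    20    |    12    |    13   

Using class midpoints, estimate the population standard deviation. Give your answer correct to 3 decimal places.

Midpoints: 1.5, 4.5, 7.5, 10.5, 13.5, 16.5, 19.5, 22.5
n = 183, Σfm = 1801.5, mean = 9.8443
Σfm² = 25251.75
Σf(m − x̄)² = Σfm² − (Σfm)²/n = 25251.75 − 1801.5²/183 = 7517.3115
Population variance = 7517.3115 / 183 = 41.0782
Standard deviation = √41.0782 = 6.4092

6.409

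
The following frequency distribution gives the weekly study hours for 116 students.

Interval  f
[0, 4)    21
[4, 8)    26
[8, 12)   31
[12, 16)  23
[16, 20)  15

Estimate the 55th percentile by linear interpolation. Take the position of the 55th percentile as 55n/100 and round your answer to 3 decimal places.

Cumulative frequencies: 21, 47, 78, 101, 116
n = 116; position = 55n/100 = 63.8.
This falls in the class [8, 12): L = 8, F = 47, f = 31, h = 4.
55th percentile ≈ 8 + ((63.8 − 47) / 31) × 4 = 10.1677

10.168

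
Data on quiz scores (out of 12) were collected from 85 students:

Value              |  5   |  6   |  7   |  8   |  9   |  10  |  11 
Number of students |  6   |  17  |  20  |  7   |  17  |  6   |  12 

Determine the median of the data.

7

Cumulative frequencies: 6, 23, 43, 50, 67, 73, 85
n = 85, so the median is the value in position (n+1)/2 = 43.
Position 43 falls at value 7.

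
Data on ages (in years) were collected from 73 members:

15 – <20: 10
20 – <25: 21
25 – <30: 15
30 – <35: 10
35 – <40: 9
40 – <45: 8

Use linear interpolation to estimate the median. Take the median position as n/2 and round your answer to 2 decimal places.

26.83

Cumulative frequencies: 10, 31, 46, 56, 65, 73
n = 73; position = n/2 = 36.5.
This falls in the class 25 – <30: L = 25, F = 31, f = 15, h = 5.
Median ≈ 25 + ((36.5 − 31) / 15) × 5 = 26.8333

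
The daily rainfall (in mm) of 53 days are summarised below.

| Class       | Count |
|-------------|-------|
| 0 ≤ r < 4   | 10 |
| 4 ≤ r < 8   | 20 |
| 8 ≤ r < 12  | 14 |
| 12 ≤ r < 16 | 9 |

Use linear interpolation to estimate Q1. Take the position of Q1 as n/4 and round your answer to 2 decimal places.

Cumulative frequencies: 10, 30, 44, 53
n = 53; position = n/4 = 13.25.
This falls in the class 4 ≤ r < 8: L = 4, F = 10, f = 20, h = 4.
Lower quartile ≈ 4 + ((13.25 − 10) / 20) × 4 = 4.6500

4.65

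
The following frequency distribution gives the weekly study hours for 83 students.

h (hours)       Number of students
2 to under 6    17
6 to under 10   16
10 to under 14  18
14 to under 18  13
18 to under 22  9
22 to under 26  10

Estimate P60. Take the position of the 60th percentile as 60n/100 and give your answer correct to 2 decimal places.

13.73

Cumulative frequencies: 17, 33, 51, 64, 73, 83
n = 83; position = 60n/100 = 49.8.
This falls in the class 10 to under 14: L = 10, F = 33, f = 18, h = 4.
60th percentile ≈ 10 + ((49.8 − 33) / 18) × 4 = 13.7333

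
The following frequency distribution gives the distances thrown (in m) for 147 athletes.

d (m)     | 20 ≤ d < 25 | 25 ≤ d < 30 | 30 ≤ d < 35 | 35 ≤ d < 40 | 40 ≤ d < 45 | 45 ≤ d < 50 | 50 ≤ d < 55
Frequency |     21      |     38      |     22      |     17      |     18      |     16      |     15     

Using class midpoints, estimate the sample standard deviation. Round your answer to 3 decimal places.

Midpoints: 22.5, 27.5, 32.5, 37.5, 42.5, 47.5, 52.5
n = 147, Σfm = 5182.5, mean = 35.2551
Σfm² = 196468.75
Σf(m − x̄)² = Σfm² − (Σfm)²/n = 196468.75 − 5182.5²/147 = 13759.1837
Sample variance = 13759.1837 / 146 = 94.2410
Standard deviation = √94.2410 = 9.7078

9.708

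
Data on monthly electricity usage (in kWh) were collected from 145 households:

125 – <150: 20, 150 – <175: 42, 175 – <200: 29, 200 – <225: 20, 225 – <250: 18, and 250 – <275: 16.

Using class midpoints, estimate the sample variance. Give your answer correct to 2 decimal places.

1539.33

Midpoints: 137.5, 162.5, 187.5, 212.5, 237.5, 262.5
n = 145, Σfm = 27737.5, mean = 191.2931
Σfm² = 5527656.25
Σf(m − x̄)² = Σfm² − (Σfm)²/n = 5527656.25 − 27737.5²/145 = 221663.7931
Sample variance = 221663.7931 / 144 = 1539.3319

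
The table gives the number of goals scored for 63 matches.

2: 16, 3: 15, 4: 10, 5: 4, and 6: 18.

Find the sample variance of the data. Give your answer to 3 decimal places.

2.487

Values: 2, 3, 4, 5, 6
n = 63, Σfx = 245, mean = 3.8889
Σfx² = 1107
Σf(x − x̄)² = Σfx² − (Σfx)²/n = 1107 − 245²/63 = 154.2222
Sample variance = 154.2222 / 62 = 2.4875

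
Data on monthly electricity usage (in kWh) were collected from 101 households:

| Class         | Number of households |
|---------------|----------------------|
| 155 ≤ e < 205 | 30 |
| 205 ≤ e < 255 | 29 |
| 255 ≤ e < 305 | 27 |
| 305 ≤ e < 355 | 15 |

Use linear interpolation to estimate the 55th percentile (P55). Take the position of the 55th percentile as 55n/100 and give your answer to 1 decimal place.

249.1

Cumulative frequencies: 30, 59, 86, 101
n = 101; position = 55n/100 = 55.55.
This falls in the class 205 ≤ e < 255: L = 205, F = 30, f = 29, h = 50.
55th percentile ≈ 205 + ((55.55 − 30) / 29) × 50 = 249.0517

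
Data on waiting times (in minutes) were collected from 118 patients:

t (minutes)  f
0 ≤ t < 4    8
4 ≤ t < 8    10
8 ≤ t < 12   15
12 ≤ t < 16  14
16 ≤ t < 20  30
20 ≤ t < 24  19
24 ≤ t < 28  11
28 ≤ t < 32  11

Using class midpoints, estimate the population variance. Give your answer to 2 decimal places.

60.38

Midpoints: 2, 6, 10, 14, 18, 22, 26, 30
n = 118, Σfm = 1996, mean = 16.9153
Σfm² = 40888
Σf(m − x̄)² = Σfm² − (Σfm)²/n = 40888 − 1996²/118 = 7125.1525
Population variance = 7125.1525 / 118 = 60.3826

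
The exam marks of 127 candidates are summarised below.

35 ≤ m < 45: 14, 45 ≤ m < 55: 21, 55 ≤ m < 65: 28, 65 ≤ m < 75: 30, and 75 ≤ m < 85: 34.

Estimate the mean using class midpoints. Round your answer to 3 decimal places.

63.858

Midpoints: 40, 50, 60, 70, 80
Σfm = 14×40 + 21×50 + 28×60 + 30×70 + 34×80 = 8110
n = Σf = 127
Mean = 8110 / 127 = 63.8583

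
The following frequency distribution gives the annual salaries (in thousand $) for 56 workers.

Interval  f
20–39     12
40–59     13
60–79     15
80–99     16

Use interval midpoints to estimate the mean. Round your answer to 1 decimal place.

Midpoints: 29.5, 49.5, 69.5, 89.5
Σfm = 12×29.5 + 13×49.5 + 15×69.5 + 16×89.5 = 3472
n = Σf = 56
Mean = 3472 / 56 = 62.0000

62.0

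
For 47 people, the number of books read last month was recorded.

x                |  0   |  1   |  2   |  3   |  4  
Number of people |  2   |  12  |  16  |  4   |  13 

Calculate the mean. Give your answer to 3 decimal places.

Values: 0, 1, 2, 3, 4
Σfx = 2×0 + 12×1 + 16×2 + 4×3 + 13×4 = 108
n = Σf = 47
Mean = 108 / 47 = 2.2979

2.298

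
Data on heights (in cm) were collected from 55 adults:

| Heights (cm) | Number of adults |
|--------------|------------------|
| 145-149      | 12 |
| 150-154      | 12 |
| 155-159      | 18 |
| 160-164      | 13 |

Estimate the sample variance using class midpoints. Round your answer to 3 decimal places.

Midpoints: 147, 152, 157, 162
n = 55, Σfm = 8520, mean = 154.9091
Σfm² = 1321410
Σf(m − x̄)² = Σfm² − (Σfm)²/n = 1321410 − 8520²/55 = 1584.5455
Sample variance = 1584.5455 / 54 = 29.3434

29.343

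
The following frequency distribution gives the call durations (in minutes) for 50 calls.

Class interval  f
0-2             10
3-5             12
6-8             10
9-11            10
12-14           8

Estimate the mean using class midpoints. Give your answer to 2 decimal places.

6.64

Midpoints: 1, 4, 7, 10, 13
Σfm = 10×1 + 12×4 + 10×7 + 10×10 + 8×13 = 332
n = Σf = 50
Mean = 332 / 50 = 6.6400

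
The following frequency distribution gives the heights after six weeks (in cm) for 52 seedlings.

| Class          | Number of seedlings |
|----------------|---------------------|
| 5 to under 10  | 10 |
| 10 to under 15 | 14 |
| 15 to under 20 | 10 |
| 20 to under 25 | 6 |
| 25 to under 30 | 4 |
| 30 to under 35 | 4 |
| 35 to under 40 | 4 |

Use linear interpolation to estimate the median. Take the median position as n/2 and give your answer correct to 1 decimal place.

16.0

Cumulative frequencies: 10, 24, 34, 40, 44, 48, 52
n = 52; position = n/2 = 26.
This falls in the class 15 to under 20: L = 15, F = 24, f = 10, h = 5.
Median ≈ 15 + ((26 − 24) / 10) × 5 = 16.0000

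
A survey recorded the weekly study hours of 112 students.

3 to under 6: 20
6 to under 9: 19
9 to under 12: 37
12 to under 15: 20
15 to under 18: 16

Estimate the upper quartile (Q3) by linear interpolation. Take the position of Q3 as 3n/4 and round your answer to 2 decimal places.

13.20

Cumulative frequencies: 20, 39, 76, 96, 112
n = 112; position = 3n/4 = 84.
This falls in the class 12 to under 15: L = 12, F = 76, f = 20, h = 3.
Upper quartile ≈ 12 + ((84 − 76) / 20) × 3 = 13.2000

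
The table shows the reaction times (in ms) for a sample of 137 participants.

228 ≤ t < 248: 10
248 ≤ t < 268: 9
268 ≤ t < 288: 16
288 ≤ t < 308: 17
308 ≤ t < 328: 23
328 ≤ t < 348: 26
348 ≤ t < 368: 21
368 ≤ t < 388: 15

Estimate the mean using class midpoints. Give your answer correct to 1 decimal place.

317.6

Midpoints: 238, 258, 278, 298, 318, 338, 358, 378
Σfm = 10×238 + 9×258 + 16×278 + 17×298 + 23×318 + 26×338 + 21×358 + 15×378 = 43506
n = Σf = 137
Mean = 43506 / 137 = 317.5620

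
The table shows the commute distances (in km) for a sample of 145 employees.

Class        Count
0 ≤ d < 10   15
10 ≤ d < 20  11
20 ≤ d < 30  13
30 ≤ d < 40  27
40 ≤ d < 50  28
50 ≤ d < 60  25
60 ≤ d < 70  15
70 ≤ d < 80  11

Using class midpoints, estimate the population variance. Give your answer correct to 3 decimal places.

399.172

Midpoints: 5, 15, 25, 35, 45, 55, 65, 75
n = 145, Σfm = 5945, mean = 41.0000
Σfm² = 301625
Σf(m − x̄)² = Σfm² − (Σfm)²/n = 301625 − 5945²/145 = 57880.0000
Population variance = 57880.0000 / 145 = 399.1724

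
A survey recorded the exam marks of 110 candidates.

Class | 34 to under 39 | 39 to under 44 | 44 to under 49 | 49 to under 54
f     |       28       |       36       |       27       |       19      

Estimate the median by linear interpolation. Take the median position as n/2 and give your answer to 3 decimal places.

Cumulative frequencies: 28, 64, 91, 110
n = 110; position = n/2 = 55.
This falls in the class 39 to under 44: L = 39, F = 28, f = 36, h = 5.
Median ≈ 39 + ((55 − 28) / 36) × 5 = 42.7500

42.750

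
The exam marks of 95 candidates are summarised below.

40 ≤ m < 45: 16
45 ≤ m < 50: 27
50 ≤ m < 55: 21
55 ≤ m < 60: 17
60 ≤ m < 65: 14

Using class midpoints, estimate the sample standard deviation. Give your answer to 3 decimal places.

Midpoints: 42.5, 47.5, 52.5, 57.5, 62.5
n = 95, Σfm = 4917.5, mean = 51.7632
Σfm² = 258593.75
Σf(m − x̄)² = Σfm² − (Σfm)²/n = 258593.75 − 4917.5²/95 = 4048.4211
Sample variance = 4048.4211 / 94 = 43.0683
Standard deviation = √43.0683 = 6.5626

6.563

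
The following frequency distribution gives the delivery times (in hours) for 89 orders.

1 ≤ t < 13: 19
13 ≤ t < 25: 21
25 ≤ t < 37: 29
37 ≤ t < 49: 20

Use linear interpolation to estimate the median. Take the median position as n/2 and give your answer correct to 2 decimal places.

26.86

Cumulative frequencies: 19, 40, 69, 89
n = 89; position = n/2 = 44.5.
This falls in the class 25 ≤ t < 37: L = 25, F = 40, f = 29, h = 12.
Median ≈ 25 + ((44.5 − 40) / 29) × 12 = 26.8621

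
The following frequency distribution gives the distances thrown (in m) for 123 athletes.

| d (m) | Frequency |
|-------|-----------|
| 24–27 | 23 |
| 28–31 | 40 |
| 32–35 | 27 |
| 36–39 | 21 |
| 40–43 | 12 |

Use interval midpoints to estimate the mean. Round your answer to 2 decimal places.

32.17

Midpoints: 25.5, 29.5, 33.5, 37.5, 41.5
Σfm = 23×25.5 + 40×29.5 + 27×33.5 + 21×37.5 + 12×41.5 = 3956.5
n = Σf = 123
Mean = 3956.5 / 123 = 32.1667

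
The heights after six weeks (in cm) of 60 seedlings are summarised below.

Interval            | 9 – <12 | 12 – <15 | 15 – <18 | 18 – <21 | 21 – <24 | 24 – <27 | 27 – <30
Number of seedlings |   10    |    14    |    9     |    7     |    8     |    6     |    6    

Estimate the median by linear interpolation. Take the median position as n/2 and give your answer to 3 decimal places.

17.000

Cumulative frequencies: 10, 24, 33, 40, 48, 54, 60
n = 60; position = n/2 = 30.
This falls in the class 15 – <18: L = 15, F = 24, f = 9, h = 3.
Median ≈ 15 + ((30 − 24) / 9) × 3 = 17.0000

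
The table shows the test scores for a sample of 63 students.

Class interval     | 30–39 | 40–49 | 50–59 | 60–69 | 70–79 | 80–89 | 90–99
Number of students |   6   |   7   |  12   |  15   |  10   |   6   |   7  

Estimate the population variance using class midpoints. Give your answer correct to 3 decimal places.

303.149

Midpoints: 34.5, 44.5, 54.5, 64.5, 74.5, 84.5, 94.5
n = 63, Σfm = 4053.5, mean = 64.3413
Σfm² = 279905.75
Σf(m − x̄)² = Σfm² − (Σfm)²/n = 279905.75 − 4053.5²/63 = 19098.4127
Population variance = 19098.4127 / 63 = 303.1494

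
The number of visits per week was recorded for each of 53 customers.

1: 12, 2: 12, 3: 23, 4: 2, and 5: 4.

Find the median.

Cumulative frequencies: 12, 24, 47, 49, 53
n = 53, so the median is the value in position (n+1)/2 = 27.
Position 27 falls at value 3.

3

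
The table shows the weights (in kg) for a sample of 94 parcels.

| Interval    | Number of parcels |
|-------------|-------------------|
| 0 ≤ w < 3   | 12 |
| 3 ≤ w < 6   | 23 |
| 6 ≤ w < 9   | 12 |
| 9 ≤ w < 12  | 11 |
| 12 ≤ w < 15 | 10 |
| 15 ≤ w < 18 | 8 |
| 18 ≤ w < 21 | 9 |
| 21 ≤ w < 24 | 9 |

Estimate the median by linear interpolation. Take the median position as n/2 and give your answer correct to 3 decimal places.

Cumulative frequencies: 12, 35, 47, 58, 68, 76, 85, 94
n = 94; position = n/2 = 47.
This falls in the class 6 ≤ w < 9: L = 6, F = 35, f = 12, h = 3.
Median ≈ 6 + ((47 − 35) / 12) × 3 = 9.0000

9.000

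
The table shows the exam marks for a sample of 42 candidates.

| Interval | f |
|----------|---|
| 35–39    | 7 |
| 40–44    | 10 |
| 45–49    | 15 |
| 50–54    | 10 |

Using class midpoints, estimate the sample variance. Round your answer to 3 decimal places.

26.423

Midpoints: 37, 42, 47, 52
n = 42, Σfm = 1904, mean = 45.3333
Σfm² = 87398
Σf(m − x̄)² = Σfm² − (Σfm)²/n = 87398 − 1904²/42 = 1083.3333
Sample variance = 1083.3333 / 41 = 26.4228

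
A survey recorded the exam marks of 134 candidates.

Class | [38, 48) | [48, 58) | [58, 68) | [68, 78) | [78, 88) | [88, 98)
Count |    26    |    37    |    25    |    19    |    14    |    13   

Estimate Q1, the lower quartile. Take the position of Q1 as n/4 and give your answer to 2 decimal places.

Cumulative frequencies: 26, 63, 88, 107, 121, 134
n = 134; position = n/4 = 33.5.
This falls in the class [48, 58): L = 48, F = 26, f = 37, h = 10.
Lower quartile ≈ 48 + ((33.5 − 26) / 37) × 10 = 50.0270

50.03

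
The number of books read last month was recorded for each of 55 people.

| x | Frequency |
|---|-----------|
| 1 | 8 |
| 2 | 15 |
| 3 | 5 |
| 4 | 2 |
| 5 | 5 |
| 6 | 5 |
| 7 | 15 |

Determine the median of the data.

Cumulative frequencies: 8, 23, 28, 30, 35, 40, 55
n = 55, so the median is the value in position (n+1)/2 = 28.
Position 28 falls at value 3.

3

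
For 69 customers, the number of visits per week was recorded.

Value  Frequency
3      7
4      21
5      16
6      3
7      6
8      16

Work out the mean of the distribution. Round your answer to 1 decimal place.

Values: 3, 4, 5, 6, 7, 8
Σfx = 7×3 + 21×4 + 16×5 + 3×6 + 6×7 + 16×8 = 373
n = Σf = 69
Mean = 373 / 69 = 5.4058

5.4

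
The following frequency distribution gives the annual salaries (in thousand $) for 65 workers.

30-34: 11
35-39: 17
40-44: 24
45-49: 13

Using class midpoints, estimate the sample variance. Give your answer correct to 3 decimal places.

24.844

Midpoints: 32, 37, 42, 47
n = 65, Σfm = 2600, mean = 40.0000
Σfm² = 105590
Σf(m − x̄)² = Σfm² − (Σfm)²/n = 105590 − 2600²/65 = 1590.0000
Sample variance = 1590.0000 / 64 = 24.8438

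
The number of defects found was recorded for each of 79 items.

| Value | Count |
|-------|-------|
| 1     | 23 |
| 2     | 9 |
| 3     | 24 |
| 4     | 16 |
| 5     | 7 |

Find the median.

Cumulative frequencies: 23, 32, 56, 72, 79
n = 79, so the median is the value in position (n+1)/2 = 40.
Position 40 falls at value 3.

3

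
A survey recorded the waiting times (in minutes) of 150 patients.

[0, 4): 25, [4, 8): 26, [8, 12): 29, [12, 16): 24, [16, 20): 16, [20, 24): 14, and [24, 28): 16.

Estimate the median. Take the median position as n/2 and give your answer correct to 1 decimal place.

Cumulative frequencies: 25, 51, 80, 104, 120, 134, 150
n = 150; position = n/2 = 75.
This falls in the class [8, 12): L = 8, F = 51, f = 29, h = 4.
Median ≈ 8 + ((75 − 51) / 29) × 4 = 11.3103

11.3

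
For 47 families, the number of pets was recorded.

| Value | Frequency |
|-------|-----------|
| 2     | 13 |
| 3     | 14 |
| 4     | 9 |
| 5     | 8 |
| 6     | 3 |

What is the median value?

3

Cumulative frequencies: 13, 27, 36, 44, 47
n = 47, so the median is the value in position (n+1)/2 = 24.
Position 24 falls at value 3.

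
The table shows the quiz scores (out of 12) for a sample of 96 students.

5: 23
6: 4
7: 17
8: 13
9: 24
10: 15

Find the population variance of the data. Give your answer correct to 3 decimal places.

Values: 5, 6, 7, 8, 9, 10
n = 96, Σfx = 728, mean = 7.5833
Σfx² = 5828
Σf(x − x̄)² = Σfx² − (Σfx)²/n = 5828 − 728²/96 = 307.3333
Population variance = 307.3333 / 96 = 3.2014

3.201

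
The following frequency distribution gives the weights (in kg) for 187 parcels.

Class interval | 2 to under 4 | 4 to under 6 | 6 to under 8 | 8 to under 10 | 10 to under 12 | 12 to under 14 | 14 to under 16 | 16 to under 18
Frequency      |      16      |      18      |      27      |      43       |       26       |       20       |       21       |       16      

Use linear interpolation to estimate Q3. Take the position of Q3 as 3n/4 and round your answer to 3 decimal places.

Cumulative frequencies: 16, 34, 61, 104, 130, 150, 171, 187
n = 187; position = 3n/4 = 140.25.
This falls in the class 12 to under 14: L = 12, F = 130, f = 20, h = 2.
Upper quartile ≈ 12 + ((140.25 − 130) / 20) × 2 = 13.0250

13.025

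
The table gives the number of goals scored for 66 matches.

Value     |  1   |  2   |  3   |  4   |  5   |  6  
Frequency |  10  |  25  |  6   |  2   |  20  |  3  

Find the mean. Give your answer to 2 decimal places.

Values: 1, 2, 3, 4, 5, 6
Σfx = 10×1 + 25×2 + 6×3 + 2×4 + 20×5 + 3×6 = 204
n = Σf = 66
Mean = 204 / 66 = 3.0909

3.09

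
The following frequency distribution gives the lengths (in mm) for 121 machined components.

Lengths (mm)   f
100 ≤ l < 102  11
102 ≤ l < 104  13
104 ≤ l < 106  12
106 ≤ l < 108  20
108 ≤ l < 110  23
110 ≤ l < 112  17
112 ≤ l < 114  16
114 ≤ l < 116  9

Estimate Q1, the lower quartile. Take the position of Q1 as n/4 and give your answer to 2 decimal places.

105.04

Cumulative frequencies: 11, 24, 36, 56, 79, 96, 112, 121
n = 121; position = n/4 = 30.25.
This falls in the class 104 ≤ l < 106: L = 104, F = 24, f = 12, h = 2.
Lower quartile ≈ 104 + ((30.25 − 24) / 12) × 2 = 105.0417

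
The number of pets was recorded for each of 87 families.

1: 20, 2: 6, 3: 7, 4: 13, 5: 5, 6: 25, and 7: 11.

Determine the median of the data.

4

Cumulative frequencies: 20, 26, 33, 46, 51, 76, 87
n = 87, so the median is the value in position (n+1)/2 = 44.
Position 44 falls at value 4.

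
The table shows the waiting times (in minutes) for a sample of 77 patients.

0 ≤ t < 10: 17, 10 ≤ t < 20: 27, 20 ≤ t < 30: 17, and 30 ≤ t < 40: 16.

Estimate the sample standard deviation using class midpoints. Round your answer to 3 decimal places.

Midpoints: 5, 15, 25, 35
n = 77, Σfm = 1475, mean = 19.1558
Σfm² = 36725
Σf(m − x̄)² = Σfm² − (Σfm)²/n = 36725 − 1475²/77 = 8470.1299
Sample variance = 8470.1299 / 76 = 111.4491
Standard deviation = √111.4491 = 10.5569

10.557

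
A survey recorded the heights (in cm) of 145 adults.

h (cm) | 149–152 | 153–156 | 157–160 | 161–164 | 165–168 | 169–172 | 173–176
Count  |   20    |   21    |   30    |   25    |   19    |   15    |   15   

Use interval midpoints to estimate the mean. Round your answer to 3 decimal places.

161.452

Midpoints: 150.5, 154.5, 158.5, 162.5, 166.5, 170.5, 174.5
Σfm = 20×150.5 + 21×154.5 + 30×158.5 + 25×162.5 + 19×166.5 + 15×170.5 + 15×174.5 = 23410.5
n = Σf = 145
Mean = 23410.5 / 145 = 161.4517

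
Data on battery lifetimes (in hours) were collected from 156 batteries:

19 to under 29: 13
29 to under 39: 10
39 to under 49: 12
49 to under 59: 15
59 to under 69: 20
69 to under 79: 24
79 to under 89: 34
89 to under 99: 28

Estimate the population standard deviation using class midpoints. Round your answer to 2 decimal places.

Midpoints: 24, 34, 44, 54, 64, 74, 84, 94
n = 156, Σfm = 10534, mean = 67.5256
Σfm² = 786676
Σf(m − x̄)² = Σfm² − (Σfm)²/n = 786676 − 10534²/156 = 75360.8974
Population variance = 75360.8974 / 156 = 483.0827
Standard deviation = √483.0827 = 21.9791

21.98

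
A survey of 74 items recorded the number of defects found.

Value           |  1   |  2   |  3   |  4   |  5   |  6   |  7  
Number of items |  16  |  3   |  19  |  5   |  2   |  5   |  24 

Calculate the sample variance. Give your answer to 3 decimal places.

5.635

Values: 1, 2, 3, 4, 5, 6, 7
n = 74, Σfx = 307, mean = 4.1486
Σfx² = 1685
Σf(x − x̄)² = Σfx² − (Σfx)²/n = 1685 − 307²/74 = 411.3649
Sample variance = 411.3649 / 73 = 5.6351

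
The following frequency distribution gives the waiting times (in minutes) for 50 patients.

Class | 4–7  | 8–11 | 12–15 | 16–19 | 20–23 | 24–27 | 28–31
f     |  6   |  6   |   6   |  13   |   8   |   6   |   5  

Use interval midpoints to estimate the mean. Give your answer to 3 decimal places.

17.420

Midpoints: 5.5, 9.5, 13.5, 17.5, 21.5, 25.5, 29.5
Σfm = 6×5.5 + 6×9.5 + 6×13.5 + 13×17.5 + 8×21.5 + 6×25.5 + 5×29.5 = 871
n = Σf = 50
Mean = 871 / 50 = 17.4200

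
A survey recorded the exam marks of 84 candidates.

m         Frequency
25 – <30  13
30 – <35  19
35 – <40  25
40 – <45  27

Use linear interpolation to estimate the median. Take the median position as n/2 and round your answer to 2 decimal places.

37.00

Cumulative frequencies: 13, 32, 57, 84
n = 84; position = n/2 = 42.
This falls in the class 35 – <40: L = 35, F = 32, f = 25, h = 5.
Median ≈ 35 + ((42 − 32) / 25) × 5 = 37.0000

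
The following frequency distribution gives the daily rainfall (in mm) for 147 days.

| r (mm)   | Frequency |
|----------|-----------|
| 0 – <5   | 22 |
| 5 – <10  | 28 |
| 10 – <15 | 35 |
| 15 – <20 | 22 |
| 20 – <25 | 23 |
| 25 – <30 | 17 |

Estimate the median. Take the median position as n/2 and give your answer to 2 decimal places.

Cumulative frequencies: 22, 50, 85, 107, 130, 147
n = 147; position = n/2 = 73.5.
This falls in the class 10 – <15: L = 10, F = 50, f = 35, h = 5.
Median ≈ 10 + ((73.5 − 50) / 35) × 5 = 13.3571

13.36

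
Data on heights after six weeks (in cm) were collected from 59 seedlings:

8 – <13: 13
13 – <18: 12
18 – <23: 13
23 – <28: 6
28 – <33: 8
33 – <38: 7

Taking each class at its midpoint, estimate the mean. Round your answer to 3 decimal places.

20.924

Midpoints: 10.5, 15.5, 20.5, 25.5, 30.5, 35.5
Σfm = 13×10.5 + 12×15.5 + 13×20.5 + 6×25.5 + 8×30.5 + 7×35.5 = 1234.5
n = Σf = 59
Mean = 1234.5 / 59 = 20.9237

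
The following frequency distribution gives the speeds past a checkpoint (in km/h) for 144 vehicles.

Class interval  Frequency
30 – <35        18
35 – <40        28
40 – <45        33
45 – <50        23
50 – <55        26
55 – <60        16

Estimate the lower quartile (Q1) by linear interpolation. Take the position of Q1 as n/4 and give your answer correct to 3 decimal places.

38.214

Cumulative frequencies: 18, 46, 79, 102, 128, 144
n = 144; position = n/4 = 36.
This falls in the class 35 – <40: L = 35, F = 18, f = 28, h = 5.
Lower quartile ≈ 35 + ((36 − 18) / 28) × 5 = 38.2143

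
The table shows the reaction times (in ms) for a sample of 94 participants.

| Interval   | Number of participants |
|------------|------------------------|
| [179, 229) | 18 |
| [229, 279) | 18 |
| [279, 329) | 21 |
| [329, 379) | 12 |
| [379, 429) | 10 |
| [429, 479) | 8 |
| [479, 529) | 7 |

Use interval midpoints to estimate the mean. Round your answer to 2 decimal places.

Midpoints: 204, 254, 304, 354, 404, 454, 504
Σfm = 18×204 + 18×254 + 21×304 + 12×354 + 10×404 + 8×454 + 7×504 = 30076
n = Σf = 94
Mean = 30076 / 94 = 319.9574

319.96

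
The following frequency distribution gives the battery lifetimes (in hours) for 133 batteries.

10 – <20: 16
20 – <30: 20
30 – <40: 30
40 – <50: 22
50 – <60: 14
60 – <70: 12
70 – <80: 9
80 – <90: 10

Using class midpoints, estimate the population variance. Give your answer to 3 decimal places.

Midpoints: 15, 25, 35, 45, 55, 65, 75, 85
n = 133, Σfm = 5855, mean = 44.0226
Σfm² = 313325
Σf(m − x̄)² = Σfm² − (Σfm)²/n = 313325 − 5855²/133 = 55572.9323
Population variance = 55572.9323 / 133 = 417.8416

417.842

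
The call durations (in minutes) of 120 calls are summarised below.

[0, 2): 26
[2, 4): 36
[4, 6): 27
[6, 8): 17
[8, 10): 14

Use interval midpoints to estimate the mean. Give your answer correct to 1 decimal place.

Midpoints: 1, 3, 5, 7, 9
Σfm = 26×1 + 36×3 + 27×5 + 17×7 + 14×9 = 514
n = Σf = 120
Mean = 514 / 120 = 4.2833

4.3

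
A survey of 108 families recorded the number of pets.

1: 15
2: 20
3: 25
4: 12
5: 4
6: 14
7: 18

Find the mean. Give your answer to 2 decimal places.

3.78

Values: 1, 2, 3, 4, 5, 6, 7
Σfx = 15×1 + 20×2 + 25×3 + 12×4 + 4×5 + 14×6 + 18×7 = 408
n = Σf = 108
Mean = 408 / 108 = 3.7778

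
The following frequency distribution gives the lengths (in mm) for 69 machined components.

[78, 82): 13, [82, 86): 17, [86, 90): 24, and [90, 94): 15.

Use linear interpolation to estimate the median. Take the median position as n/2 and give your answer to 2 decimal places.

Cumulative frequencies: 13, 30, 54, 69
n = 69; position = n/2 = 34.5.
This falls in the class [86, 90): L = 86, F = 30, f = 24, h = 4.
Median ≈ 86 + ((34.5 − 30) / 24) × 4 = 86.7500

86.75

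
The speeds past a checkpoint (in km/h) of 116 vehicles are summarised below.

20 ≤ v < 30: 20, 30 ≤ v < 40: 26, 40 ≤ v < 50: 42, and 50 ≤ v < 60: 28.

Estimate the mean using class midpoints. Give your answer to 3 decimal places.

41.724

Midpoints: 25, 35, 45, 55
Σfm = 20×25 + 26×35 + 42×45 + 28×55 = 4840
n = Σf = 116
Mean = 4840 / 116 = 41.7241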